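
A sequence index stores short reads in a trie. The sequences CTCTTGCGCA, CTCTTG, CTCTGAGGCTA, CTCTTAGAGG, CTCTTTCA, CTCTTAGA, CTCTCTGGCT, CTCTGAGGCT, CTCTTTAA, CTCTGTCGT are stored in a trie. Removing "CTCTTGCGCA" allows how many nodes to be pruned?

4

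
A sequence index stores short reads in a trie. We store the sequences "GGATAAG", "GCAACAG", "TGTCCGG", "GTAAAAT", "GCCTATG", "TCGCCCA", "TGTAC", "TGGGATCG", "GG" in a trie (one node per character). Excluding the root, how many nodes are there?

Insert word by word; a character creates a node only if that edge doesn't already exist:
  "GGATAAG" → 7 new (G, G, A, T, A, A, G)
  "GCAACAG" → prefix "G" already present; 6 new (C, A, A, C, A, G)
  "TGTCCGG" → 7 new (T, G, T, C, C, G, G)
  "GTAAAAT" → prefix "G" already present; 6 new (T, A, A, A, A, T)
  "GCCTATG" → prefix "GC" already present; 5 new (C, T, A, T, G)
  "TCGCCCA" → prefix "T" already present; 6 new (C, G, C, C, C, A)
  "TGTAC" → prefix "TGT" already present; 2 new (A, C)
  "TGGGATCG" → prefix "TG" already present; 6 new (G, G, A, T, C, G)
  "GG" → prefix "GG" already present; 0 new (none)
Total nodes = 7 + 6 + 7 + 6 + 5 + 6 + 2 + 6 + 0 = 45

45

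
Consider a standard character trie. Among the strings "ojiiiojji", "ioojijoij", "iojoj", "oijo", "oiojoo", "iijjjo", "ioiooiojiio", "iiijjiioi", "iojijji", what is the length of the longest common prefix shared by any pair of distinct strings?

3

The deepest shared node is where two words last agree before diverging.
"iojijji" and "iojoj" agree on "ioj" (3 characters) before diverging; nothing deeper is shared.
Longest shared-prefix length: 3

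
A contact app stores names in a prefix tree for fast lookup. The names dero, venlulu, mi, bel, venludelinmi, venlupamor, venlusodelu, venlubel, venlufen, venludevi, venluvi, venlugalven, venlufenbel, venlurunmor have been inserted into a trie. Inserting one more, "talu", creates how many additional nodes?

4

Nothing in the trie begins with "t"; the whole of "talu" is new.
4 − 0 = 4 new nodes.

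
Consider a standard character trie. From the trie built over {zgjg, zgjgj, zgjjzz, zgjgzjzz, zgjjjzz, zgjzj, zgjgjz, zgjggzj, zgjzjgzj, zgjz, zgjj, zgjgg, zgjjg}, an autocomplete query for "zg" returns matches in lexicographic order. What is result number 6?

Filter for "zg…" and sort: "zgjg", "zgjgg", "zgjggzj", "zgjgj", "zgjgjz", "zgjgzjzz", "zgjj", "zgjjg", "zgjjjzz", "zgjjzz", "zgjz", "zgjzj", "zgjzjgzj"
Position 6: zgjgzjzz

zgjgzjzz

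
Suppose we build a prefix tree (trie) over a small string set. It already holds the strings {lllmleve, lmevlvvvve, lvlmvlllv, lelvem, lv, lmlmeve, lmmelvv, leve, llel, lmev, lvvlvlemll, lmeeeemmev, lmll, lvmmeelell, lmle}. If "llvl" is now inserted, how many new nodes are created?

"ll" is already a path in the trie; the remaining "vl" must be added.
New nodes needed: |"llvl"| − 2 = 4 − 2 = 2.

2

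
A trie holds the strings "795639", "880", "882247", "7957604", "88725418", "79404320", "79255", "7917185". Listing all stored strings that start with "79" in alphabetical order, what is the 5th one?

7957604

Words with prefix "79", in lexicographic order: "7917185", "79255", "79404320", "795639", "7957604"
The 5th is 7957604.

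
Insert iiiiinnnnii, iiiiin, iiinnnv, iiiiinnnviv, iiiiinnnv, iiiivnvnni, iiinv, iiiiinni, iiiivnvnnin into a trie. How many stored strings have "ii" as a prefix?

9

Filter for entries beginning with "ii":
Words under "ii": iiiiin, iiiiinni, iiiiinnnnii, iiiiinnnv, iiiiinnnviv, iiiivnvnni, iiiivnvnnin, iiinnnv, iiinv
Count: 9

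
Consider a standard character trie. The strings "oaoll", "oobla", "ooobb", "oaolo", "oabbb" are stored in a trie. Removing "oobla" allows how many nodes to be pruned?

After clearing the end-marker at "oobla", prune upward until reaching a node still needed by another word.
The suffix "bla" (3 nodes) is used only by "oobla"; the node for "oo" still has the child "o", so pruning stops there.
Nodes removed: 3

3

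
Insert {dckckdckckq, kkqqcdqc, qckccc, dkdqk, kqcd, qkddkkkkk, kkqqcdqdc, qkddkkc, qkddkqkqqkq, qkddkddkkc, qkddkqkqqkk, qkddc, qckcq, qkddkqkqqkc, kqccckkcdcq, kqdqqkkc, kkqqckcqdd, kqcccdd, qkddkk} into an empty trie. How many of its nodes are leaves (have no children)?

18

A leaf is a node with no children — equivalently, the end of a word that is not a proper prefix of any other stored word.
Those words: "dckckdckckq", "dkdqk", "kkqqcdqc", "kkqqcdqdc", "kkqqckcqdd", "kqcccdd", "kqccckkcdcq", "kqcd", "kqdqqkkc", "qckccc", "qckcq", "qkddc", "qkddkddkkc", "qkddkkc", "qkddkkkkk", "qkddkqkqqkc", "qkddkqkqqkk", "qkddkqkqqkq"
Leaf count: 18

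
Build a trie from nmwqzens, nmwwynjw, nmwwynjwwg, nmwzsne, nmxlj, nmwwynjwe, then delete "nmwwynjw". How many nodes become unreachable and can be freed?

Walk "nmwwynjw" from the leaf back toward the root, removing each node that no remaining word uses.
Every node on "nmwwynjw" is still needed (e.g. by "nmwwynjwwg"), so nothing is freed.
Nodes removed: 0

0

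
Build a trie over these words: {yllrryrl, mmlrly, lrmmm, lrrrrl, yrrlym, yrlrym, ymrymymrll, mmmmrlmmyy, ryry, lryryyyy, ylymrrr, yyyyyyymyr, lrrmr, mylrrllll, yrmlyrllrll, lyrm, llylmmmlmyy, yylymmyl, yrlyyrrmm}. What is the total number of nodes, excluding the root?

Count nodes per top-level branch (shared prefixes stored once):
  'l'-branch (llylmmmlmyy, lrmmm, lrrmr, lrrrrl, lryryyyy, lyrm): 30 nodes
  'm'-branch (mmlrly, mmmmrlmmyy, mylrrllll): 22 nodes
  'r'-branch (ryry): 4 nodes
  'y'-branch (yllrryrl, ylymrrr, ymrymymrll, yrlrym, yrlyyrrmm, yrmlyrllrll, yrrlym, yylymmyl, yyyyyyymyr): 61 nodes
Sum: 117

117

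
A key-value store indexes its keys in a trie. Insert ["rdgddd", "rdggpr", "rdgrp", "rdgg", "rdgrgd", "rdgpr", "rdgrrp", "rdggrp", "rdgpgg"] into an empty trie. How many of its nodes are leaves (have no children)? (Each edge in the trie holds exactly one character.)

Leaves are exactly the stored words that no other stored word extends.
Those words: "rdgddd", "rdggpr", "rdggrp", "rdgpgg", "rdgpr", "rdgrgd", "rdgrp", "rdgrrp"
Leaf count: 8

8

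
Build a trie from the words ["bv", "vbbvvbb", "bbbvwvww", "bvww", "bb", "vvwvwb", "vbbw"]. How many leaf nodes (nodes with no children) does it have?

5

A leaf is a node with no children — equivalently, the end of a word that is not a proper prefix of any other stored word.
Those words: "bbbvwvww", "bvww", "vbbvvbb", "vbbw", "vvwvwb"
Leaf count: 5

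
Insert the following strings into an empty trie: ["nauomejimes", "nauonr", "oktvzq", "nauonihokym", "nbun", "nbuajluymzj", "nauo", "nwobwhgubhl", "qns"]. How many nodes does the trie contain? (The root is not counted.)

49

Insert word by word; a character creates a node only if that edge doesn't already exist:
  "nauomejimes" → 11 new (n, a, u, o, m, e, j, i, m, e, s)
  "nauonr" → prefix "nauo" already present; 2 new (n, r)
  "oktvzq" → 6 new (o, k, t, v, z, q)
  "nauonihokym" → prefix "nauon" already present; 6 new (i, h, o, k, y, m)
  "nbun" → prefix "n" already present; 3 new (b, u, n)
  "nbuajluymzj" → prefix "nbu" already present; 8 new (a, j, l, u, y, m, z, j)
  "nauo" → prefix "nauo" already present; 0 new (none)
  "nwobwhgubhl" → prefix "n" already present; 10 new (w, o, b, w, h, g, u, b, h, l)
  "qns" → 3 new (q, n, s)
Total nodes = 11 + 2 + 6 + 6 + 3 + 8 + 0 + 10 + 3 = 49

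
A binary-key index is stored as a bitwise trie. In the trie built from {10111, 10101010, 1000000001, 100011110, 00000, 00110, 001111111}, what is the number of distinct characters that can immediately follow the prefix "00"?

Follow the path "00" to its node, then look at its outgoing edges.
Characters that immediately follow "00" among the stored strings: {0, 1}.
That node has 2 child edges.

2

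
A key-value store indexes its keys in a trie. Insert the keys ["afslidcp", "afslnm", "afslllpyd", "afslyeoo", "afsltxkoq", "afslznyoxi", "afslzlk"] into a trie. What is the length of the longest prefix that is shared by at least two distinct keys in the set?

5

Look for the deepest trie node that still has at least two words in its subtree.
e.g. "afslzlk" and "afslznyoxi" share the prefix "afslz" of length 5; no pair shares a longer one.
Longest shared-prefix length: 5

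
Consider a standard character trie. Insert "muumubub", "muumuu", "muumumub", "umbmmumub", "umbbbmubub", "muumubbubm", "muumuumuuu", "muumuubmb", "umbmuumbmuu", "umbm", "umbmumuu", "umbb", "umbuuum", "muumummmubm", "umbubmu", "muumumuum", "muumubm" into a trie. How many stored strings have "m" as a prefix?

9

Walk to "m"; the words in its subtree are exactly those with that prefix.
Words under "m": muumubbubm, muumubm, muumubub, muumummmubm, muumumub, muumumuum, muumuu, muumuubmb, muumuumuuu
Count: 9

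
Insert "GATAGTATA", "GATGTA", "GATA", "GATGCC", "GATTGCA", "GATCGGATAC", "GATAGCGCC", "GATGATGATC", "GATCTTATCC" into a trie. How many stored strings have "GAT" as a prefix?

Traverse to the node for "GAT", then collect every word in that subtree.
Matches: "GATA", "GATAGCGCC", "GATAGTATA", "GATCGGATAC", "GATCTTATCC", "GATGATGATC", "GATGCC", "GATGTA", "GATTGCA"
Count: 9

9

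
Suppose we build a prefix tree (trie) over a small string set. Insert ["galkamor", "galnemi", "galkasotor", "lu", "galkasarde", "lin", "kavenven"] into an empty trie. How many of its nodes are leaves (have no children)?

Leaves are exactly the stored words that no other stored word extends.
Those words: "galkamor", "galkasarde", "galkasotor", "galnemi", "kavenven", "lin", "lu"
Leaf count: 7

7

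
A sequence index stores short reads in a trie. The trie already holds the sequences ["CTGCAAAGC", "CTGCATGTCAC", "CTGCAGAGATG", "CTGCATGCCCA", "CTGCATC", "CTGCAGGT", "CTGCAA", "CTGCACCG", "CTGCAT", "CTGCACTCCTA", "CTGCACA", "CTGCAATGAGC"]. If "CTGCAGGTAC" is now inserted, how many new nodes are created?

2

"CTGCAGGT" is already a path in the trie; the remaining "AC" must be added.
So 10 − 8 = 2 new nodes.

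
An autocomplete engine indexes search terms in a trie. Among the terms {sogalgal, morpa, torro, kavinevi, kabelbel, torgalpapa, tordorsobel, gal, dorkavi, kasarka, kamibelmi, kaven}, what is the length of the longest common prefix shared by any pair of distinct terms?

The deepest shared node is where two words last agree before diverging.
e.g. "kaven" and "kavinevi" share the prefix "kav" of length 3; no pair shares a longer one.
Longest shared-prefix length: 3

3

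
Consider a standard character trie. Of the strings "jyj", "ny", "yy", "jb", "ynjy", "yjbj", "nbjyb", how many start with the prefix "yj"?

1

Walk to "yj"; the words in its subtree are exactly those with that prefix.
Words under "yj": yjbj
Count: 1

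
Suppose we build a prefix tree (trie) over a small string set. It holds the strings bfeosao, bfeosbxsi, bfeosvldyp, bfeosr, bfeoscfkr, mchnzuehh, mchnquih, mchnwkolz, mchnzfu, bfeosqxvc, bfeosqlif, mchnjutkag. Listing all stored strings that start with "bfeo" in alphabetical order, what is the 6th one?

DFS of the "bfeo" subtree visits, in order: "bfeosao", "bfeosbxsi", "bfeoscfkr", "bfeosqlif", "bfeosqxvc", "bfeosr", "bfeosvldyp"
Position 6: bfeosr

bfeosr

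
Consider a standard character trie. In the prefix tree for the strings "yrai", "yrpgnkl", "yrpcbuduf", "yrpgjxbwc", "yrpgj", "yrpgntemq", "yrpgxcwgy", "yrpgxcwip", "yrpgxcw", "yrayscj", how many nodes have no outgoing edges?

8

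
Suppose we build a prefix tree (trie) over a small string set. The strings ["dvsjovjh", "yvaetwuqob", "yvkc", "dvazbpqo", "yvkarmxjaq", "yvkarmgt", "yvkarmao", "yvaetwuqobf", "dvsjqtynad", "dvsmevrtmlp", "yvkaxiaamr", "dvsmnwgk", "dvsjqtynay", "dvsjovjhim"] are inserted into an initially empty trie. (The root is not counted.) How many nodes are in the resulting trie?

65

For each word, the new-node count is its length minus the longest prefix already in the trie:
  "dvsjovjh" → 8 new (d, v, s, j, o, v, j, h)
  "yvaetwuqob" → 10 new (y, v, a, e, t, w, u, q, o, b)
  "yvkc" → prefix "yv" already present; 2 new (k, c)
  "dvazbpqo" → prefix "dv" already present; 6 new (a, z, b, p, q, o)
  "yvkarmxjaq" → prefix "yvk" already present; 7 new (a, r, m, x, j, a, q)
  "yvkarmgt" → prefix "yvkarm" already present; 2 new (g, t)
  "yvkarmao" → prefix "yvkarm" already present; 2 new (a, o)
  "yvaetwuqobf" → prefix "yvaetwuqob" already present; 1 new (f)
  "dvsjqtynad" → prefix "dvsj" already present; 6 new (q, t, y, n, a, d)
  "dvsmevrtmlp" → prefix "dvs" already present; 8 new (m, e, v, r, t, m, l, p)
  "yvkaxiaamr" → prefix "yvka" already present; 6 new (x, i, a, a, m, r)
  "dvsmnwgk" → prefix "dvsm" already present; 4 new (n, w, g, k)
  "dvsjqtynay" → prefix "dvsjqtyna" already present; 1 new (y)
  "dvsjovjhim" → prefix "dvsjovjh" already present; 2 new (i, m)
Total nodes = 8 + 10 + 2 + 6 + 7 + 2 + 2 + 1 + 6 + 8 + 6 + 4 + 1 + 2 = 65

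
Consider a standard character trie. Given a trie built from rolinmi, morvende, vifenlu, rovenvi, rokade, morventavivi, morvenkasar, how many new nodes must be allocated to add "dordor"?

6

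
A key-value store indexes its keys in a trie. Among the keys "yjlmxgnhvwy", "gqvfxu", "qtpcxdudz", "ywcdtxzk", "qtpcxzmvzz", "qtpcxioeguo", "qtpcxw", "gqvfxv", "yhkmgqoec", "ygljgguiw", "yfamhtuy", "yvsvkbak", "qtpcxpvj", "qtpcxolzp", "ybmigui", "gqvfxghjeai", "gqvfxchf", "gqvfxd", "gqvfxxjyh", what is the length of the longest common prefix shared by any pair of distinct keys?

Look for the deepest trie node that still has at least two words in its subtree.
"gqvfxchf" and "gqvfxd" agree on "gqvfx" (5 characters) before diverging; nothing deeper is shared.
Longest shared-prefix length: 5

5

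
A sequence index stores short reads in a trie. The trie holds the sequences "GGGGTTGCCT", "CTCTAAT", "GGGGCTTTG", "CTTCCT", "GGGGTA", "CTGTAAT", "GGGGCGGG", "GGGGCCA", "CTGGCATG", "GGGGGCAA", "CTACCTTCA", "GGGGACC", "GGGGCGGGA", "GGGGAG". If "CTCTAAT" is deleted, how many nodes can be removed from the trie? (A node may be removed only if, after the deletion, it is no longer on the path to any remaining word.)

Walk "CTCTAAT" from the leaf back toward the root, removing each node that no remaining word uses.
The suffix "CTAAT" (5 nodes) is used only by "CTCTAAT"; the node for "CT" still has the child "T", so pruning stops there.
Nodes removed: 5

5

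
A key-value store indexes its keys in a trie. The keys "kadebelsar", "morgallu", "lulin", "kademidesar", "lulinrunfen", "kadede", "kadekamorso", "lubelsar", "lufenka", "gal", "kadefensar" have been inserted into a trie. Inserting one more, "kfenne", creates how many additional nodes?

"k" is already a path in the trie; the remaining "fenne" must be added.
Each of the 5 remaining characters creates one node.

5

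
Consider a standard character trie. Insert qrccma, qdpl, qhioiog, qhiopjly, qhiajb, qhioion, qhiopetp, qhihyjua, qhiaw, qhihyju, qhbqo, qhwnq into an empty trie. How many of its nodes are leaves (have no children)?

Leaves are exactly the stored words that no other stored word extends.
Those words: "qdpl", "qhbqo", "qhiajb", "qhiaw", "qhihyjua", "qhioiog", "qhioion", "qhiopetp", "qhiopjly", "qhwnq", "qrccma"
Leaf count: 11

11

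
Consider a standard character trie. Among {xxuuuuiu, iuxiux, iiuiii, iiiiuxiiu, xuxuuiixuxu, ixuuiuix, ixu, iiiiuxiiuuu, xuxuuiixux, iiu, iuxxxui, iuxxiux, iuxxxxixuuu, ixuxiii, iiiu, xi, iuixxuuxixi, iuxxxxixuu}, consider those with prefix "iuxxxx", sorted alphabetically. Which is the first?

iuxxxxixuu

Words with prefix "iuxxxx", in lexicographic order: "iuxxxxixuu", "iuxxxxixuuu"
The 1st is iuxxxxixuu.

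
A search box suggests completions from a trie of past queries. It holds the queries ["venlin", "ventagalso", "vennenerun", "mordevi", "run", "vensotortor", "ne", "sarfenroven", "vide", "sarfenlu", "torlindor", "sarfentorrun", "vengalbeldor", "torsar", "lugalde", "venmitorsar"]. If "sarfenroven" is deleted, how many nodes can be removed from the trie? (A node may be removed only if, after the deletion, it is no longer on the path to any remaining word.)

Walk "sarfenroven" from the leaf back toward the root, removing each node that no remaining word uses.
The suffix "roven" (5 nodes) is used only by "sarfenroven"; the node for "sarfen" still has the child "l", so pruning stops there.
Nodes removed: 5

5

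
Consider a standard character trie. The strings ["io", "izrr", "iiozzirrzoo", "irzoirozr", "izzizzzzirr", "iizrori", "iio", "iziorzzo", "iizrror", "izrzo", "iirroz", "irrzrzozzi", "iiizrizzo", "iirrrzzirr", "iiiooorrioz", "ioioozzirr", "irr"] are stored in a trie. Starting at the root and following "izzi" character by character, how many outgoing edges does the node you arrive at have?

The children of the "izzi" node are the distinct next characters among strings starting with "izzi".
Characters that immediately follow "izzi" among the stored strings: {z}.
That node has 1 child edge.

1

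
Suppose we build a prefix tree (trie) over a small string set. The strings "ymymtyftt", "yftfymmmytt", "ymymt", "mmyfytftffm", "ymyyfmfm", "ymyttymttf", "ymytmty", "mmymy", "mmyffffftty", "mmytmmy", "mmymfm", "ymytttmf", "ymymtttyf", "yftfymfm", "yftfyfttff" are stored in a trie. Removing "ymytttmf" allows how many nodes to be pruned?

Walk "ymytttmf" from the leaf back toward the root, removing each node that no remaining word uses.
The suffix "tmf" (3 nodes) is used only by "ymytttmf"; the node for "ymytt" still has the child "y", so pruning stops there.
Nodes removed: 3

3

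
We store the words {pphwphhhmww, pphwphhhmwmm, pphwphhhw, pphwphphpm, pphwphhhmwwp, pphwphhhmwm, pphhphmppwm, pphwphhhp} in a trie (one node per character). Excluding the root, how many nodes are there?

28

For each word, the new-node count is its length minus the longest prefix already in the trie:
  "pphwphhhmww" → 11 new (p, p, h, w, p, h, h, h, m, w, w)
  "pphwphhhmwmm" → prefix "pphwphhhmw" already present; 2 new (m, m)
  "pphwphhhw" → prefix "pphwphhh" already present; 1 new (w)
  "pphwphphpm" → prefix "pphwph" already present; 4 new (p, h, p, m)
  "pphwphhhmwwp" → prefix "pphwphhhmww" already present; 1 new (p)
  "pphwphhhmwm" → prefix "pphwphhhmwm" already present; 0 new (none)
  "pphhphmppwm" → prefix "pph" already present; 8 new (h, p, h, m, p, p, w, m)
  "pphwphhhp" → prefix "pphwphhh" already present; 1 new (p)
Total nodes = 11 + 2 + 1 + 4 + 1 + 0 + 8 + 1 = 28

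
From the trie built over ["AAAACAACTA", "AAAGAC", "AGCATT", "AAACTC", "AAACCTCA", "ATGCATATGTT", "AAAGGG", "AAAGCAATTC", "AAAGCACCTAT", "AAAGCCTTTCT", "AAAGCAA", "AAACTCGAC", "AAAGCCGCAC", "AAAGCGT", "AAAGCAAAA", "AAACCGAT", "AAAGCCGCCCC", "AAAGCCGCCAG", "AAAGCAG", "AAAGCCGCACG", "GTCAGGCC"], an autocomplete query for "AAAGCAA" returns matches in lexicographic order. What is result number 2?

Words with prefix "AAAGCAA", in lexicographic order: "AAAGCAA", "AAAGCAAAA", "AAAGCAATTC"
Position 2: AAAGCAAAA

AAAGCAAAA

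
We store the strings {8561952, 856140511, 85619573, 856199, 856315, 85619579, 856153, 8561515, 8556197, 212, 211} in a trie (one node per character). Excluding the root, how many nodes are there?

32

Count nodes per top-level branch (shared prefixes stored once):
  '2'-branch (211, 212): 4 nodes
  '8'-branch (8556197, 856140511, 8561515, 856153, 8561952, 85619573, 85619579, 856199, 856315): 28 nodes
Sum: 32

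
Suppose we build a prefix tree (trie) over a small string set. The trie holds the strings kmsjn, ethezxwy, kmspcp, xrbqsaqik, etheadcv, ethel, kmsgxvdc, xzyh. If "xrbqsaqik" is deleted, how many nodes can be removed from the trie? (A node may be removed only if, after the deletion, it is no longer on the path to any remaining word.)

8

Walk "xrbqsaqik" from the leaf back toward the root, removing each node that no remaining word uses.
The suffix "rbqsaqik" (8 nodes) is used only by "xrbqsaqik"; the node for "x" still has the child "z", so pruning stops there.
Nodes removed: 8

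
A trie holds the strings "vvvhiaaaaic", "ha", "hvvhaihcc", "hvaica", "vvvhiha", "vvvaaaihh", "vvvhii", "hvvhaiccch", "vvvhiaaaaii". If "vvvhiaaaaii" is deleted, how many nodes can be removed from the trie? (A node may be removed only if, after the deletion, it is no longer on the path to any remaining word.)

1

A node on "vvvhiaaaaii"'s path can go only if nothing else ends at it or branches off below it.
The suffix "i" (1 node) is used only by "vvvhiaaaaii"; the node for "vvvhiaaaai" still has the child "c", so pruning stops there.
Nodes removed: 1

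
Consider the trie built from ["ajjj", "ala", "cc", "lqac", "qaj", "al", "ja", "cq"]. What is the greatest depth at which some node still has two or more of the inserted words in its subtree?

The deepest shared node is where two words last agree before diverging.
e.g. "al" and "ala" share the prefix "al" of length 2; no pair shares a longer one.
Longest shared-prefix length: 2

2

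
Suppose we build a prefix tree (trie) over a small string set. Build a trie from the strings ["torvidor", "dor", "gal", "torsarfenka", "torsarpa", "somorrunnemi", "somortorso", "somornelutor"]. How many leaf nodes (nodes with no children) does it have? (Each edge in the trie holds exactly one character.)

8

Leaves are exactly the stored words that no other stored word extends.
Those words: "dor", "gal", "somornelutor", "somorrunnemi", "somortorso", "torsarfenka", "torsarpa", "torvidor"
Leaf count: 8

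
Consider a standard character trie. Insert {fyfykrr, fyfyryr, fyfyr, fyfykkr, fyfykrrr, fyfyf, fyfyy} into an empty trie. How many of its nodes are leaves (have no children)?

Leaves are exactly the stored words that no other stored word extends.
Those words: "fyfyf", "fyfykkr", "fyfykrrr", "fyfyryr", "fyfyy"
Leaf count: 5

5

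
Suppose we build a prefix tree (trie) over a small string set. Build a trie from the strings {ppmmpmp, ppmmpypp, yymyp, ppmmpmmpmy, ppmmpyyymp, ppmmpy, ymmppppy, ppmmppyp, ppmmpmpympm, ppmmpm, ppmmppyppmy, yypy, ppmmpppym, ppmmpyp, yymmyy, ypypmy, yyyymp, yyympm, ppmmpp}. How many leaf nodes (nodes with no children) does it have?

13

A leaf is a node with no children — equivalently, the end of a word that is not a proper prefix of any other stored word.
Those words: "ppmmpmmpmy", "ppmmpmpympm", "ppmmpppym", "ppmmppyppmy", "ppmmpypp", "ppmmpyyymp", "ymmppppy", "ypypmy", "yymmyy", "yymyp", "yypy", "yyympm", "yyyymp"
Leaf count: 13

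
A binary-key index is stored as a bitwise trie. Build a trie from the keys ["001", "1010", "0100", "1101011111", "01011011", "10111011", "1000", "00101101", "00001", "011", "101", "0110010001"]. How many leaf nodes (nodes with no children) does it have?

9

Leaves are exactly the stored words that no other stored word extends.
Those words: "00001", "00101101", "0100", "01011011", "0110010001", "1000", "1010", "10111011", "1101011111"
Leaf count: 9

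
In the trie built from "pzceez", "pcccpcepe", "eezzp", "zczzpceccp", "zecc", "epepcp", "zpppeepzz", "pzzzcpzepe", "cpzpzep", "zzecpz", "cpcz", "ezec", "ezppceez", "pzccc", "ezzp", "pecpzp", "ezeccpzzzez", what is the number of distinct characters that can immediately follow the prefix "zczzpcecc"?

1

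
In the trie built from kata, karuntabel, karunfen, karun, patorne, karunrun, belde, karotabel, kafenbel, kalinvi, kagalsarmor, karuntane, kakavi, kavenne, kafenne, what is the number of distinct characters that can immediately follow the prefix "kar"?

2

The children of the "kar" node are the distinct next characters among strings starting with "kar".
Distinct next characters after "kar": o, u.
That node has 2 child edges.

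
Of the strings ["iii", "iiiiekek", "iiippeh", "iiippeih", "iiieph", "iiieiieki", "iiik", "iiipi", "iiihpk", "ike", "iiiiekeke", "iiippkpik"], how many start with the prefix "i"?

Walk to "i"; the words in its subtree are exactly those with that prefix.
Words under "i": iii, iiieiieki, iiieph, iiihpk, iiiiekek, iiiiekeke, iiik, iiipi, iiippeh, iiippeih, iiippkpik, ike
Count: 12

12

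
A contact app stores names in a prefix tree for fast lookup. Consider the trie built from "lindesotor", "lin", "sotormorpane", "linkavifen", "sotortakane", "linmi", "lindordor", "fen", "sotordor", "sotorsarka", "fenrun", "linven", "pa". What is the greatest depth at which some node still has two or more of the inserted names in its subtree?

Look for the deepest trie node that still has at least two words in its subtree.
e.g. "sotordor" and "sotormorpane" share the prefix "sotor" of length 5; no pair shares a longer one.
Longest shared-prefix length: 5

5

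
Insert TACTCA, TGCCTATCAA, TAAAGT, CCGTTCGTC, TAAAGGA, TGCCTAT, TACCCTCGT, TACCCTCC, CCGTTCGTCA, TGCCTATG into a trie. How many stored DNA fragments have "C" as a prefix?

2

Walk to "C"; the words in its subtree are exactly those with that prefix.
Words under "C": CCGTTCGTC, CCGTTCGTCA
Count: 2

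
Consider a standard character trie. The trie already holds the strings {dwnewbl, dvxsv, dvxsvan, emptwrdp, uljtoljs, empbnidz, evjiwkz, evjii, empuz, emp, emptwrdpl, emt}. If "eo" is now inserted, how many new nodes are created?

The longest prefix of "eo" already in the trie is "e" (length 1).
So 2 − 1 = 1 new nodes.

1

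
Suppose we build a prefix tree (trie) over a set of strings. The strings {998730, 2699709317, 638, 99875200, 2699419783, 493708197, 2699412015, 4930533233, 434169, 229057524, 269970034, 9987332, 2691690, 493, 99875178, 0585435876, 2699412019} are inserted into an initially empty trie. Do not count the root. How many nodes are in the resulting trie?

Insert word by word; a character creates a node only if that edge doesn't already exist:
  "998730" → 6 new (9, 9, 8, 7, 3, 0)
  "2699709317" → 10 new (2, 6, 9, 9, 7, 0, 9, 3, 1, 7)
  "638" → 3 new (6, 3, 8)
  "99875200" → prefix "9987" already present; 4 new (5, 2, 0, 0)
  "2699419783" → prefix "2699" already present; 6 new (4, 1, 9, 7, 8, 3)
  "493708197" → 9 new (4, 9, 3, 7, 0, 8, 1, 9, 7)
  "2699412015" → prefix "269941" already present; 4 new (2, 0, 1, 5)
  "4930533233" → prefix "493" already present; 7 new (0, 5, 3, 3, 2, 3, 3)
  "434169" → prefix "4" already present; 5 new (3, 4, 1, 6, 9)
  "229057524" → prefix "2" already present; 8 new (2, 9, 0, 5, 7, 5, 2, 4)
  "269970034" → prefix "269970" already present; 3 new (0, 3, 4)
  "9987332" → prefix "99873" already present; 2 new (3, 2)
  "2691690" → prefix "269" already present; 4 new (1, 6, 9, 0)
  "493" → prefix "493" already present; 0 new (none)
  "99875178" → prefix "99875" already present; 3 new (1, 7, 8)
  "0585435876" → 10 new (0, 5, 8, 5, 4, 3, 5, 8, 7, 6)
  "2699412019" → prefix "269941201" already present; 1 new (9)
Total nodes = 6 + 10 + 3 + 4 + 6 + 9 + 4 + 7 + 5 + 8 + 3 + 2 + 4 + 0 + 3 + 10 + 1 = 85

85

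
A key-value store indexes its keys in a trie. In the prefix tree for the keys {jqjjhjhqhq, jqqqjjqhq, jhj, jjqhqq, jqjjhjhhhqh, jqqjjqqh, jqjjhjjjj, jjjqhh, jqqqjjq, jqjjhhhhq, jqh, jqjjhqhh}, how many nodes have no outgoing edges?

A leaf is a node with no children — equivalently, the end of a word that is not a proper prefix of any other stored word.
Those words: "jhj", "jjjqhh", "jjqhqq", "jqh", "jqjjhhhhq", "jqjjhjhhhqh", "jqjjhjhqhq", "jqjjhjjjj", "jqjjhqhh", "jqqjjqqh", "jqqqjjqhq"
Leaf count: 11

11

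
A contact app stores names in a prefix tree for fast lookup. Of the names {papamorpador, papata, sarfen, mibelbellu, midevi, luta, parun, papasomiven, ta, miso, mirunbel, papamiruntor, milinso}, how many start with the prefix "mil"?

1

Walk to "mil"; the words in its subtree are exactly those with that prefix.
Matches: "milinso"
Count: 1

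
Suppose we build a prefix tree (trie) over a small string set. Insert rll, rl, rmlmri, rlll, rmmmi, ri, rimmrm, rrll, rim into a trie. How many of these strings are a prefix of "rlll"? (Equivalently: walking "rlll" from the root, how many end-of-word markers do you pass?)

Check each prefix of "rlll" against the stored set — each match is an end-marker on the path.
Prefixes of the query that are stored words: "rl", "rll", "rlll"
Count: 3

3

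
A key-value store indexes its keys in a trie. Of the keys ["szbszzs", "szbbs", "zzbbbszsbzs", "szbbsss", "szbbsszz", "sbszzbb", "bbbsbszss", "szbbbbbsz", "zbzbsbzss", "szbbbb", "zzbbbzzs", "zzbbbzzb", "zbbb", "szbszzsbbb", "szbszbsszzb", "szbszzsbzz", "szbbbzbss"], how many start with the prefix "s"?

11

Walk to "s"; the words in its subtree are exactly those with that prefix.
Words under "s": sbszzbb, szbbbb, szbbbbbsz, szbbbzbss, szbbs, szbbsss, szbbsszz, szbszbsszzb, szbszzs, szbszzsbbb, szbszzsbzz
Count: 11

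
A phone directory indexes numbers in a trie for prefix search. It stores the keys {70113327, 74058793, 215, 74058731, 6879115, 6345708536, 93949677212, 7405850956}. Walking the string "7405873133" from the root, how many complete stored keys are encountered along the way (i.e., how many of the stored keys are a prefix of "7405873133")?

Check each prefix of "7405873133" against the stored set — each match is an end-marker on the path.
Prefixes of the query that are stored words: "74058731"
Count: 1

1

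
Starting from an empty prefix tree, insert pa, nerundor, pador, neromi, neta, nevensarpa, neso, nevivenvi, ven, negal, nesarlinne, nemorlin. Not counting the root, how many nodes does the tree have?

Insert word by word; a character creates a node only if that edge doesn't already exist:
  "pa" → 2 new (p, a)
  "nerundor" → 8 new (n, e, r, u, n, d, o, r)
  "pador" → prefix "pa" already present; 3 new (d, o, r)
  "neromi" → prefix "ner" already present; 3 new (o, m, i)
  "neta" → prefix "ne" already present; 2 new (t, a)
  "nevensarpa" → prefix "ne" already present; 8 new (v, e, n, s, a, r, p, a)
  "neso" → prefix "ne" already present; 2 new (s, o)
  "nevivenvi" → prefix "nev" already present; 6 new (i, v, e, n, v, i)
  "ven" → 3 new (v, e, n)
  "negal" → prefix "ne" already present; 3 new (g, a, l)
  "nesarlinne" → prefix "nes" already present; 7 new (a, r, l, i, n, n, e)
  "nemorlin" → prefix "ne" already present; 6 new (m, o, r, l, i, n)
Total nodes = 2 + 8 + 3 + 3 + 2 + 8 + 2 + 6 + 3 + 3 + 7 + 6 = 53

53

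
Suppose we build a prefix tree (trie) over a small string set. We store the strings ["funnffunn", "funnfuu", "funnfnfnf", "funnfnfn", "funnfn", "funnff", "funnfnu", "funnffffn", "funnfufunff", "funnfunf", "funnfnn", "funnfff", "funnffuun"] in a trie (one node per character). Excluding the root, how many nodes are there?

29

For each word, the new-node count is its length minus the longest prefix already in the trie:
  "funnffunn" → 9 new (f, u, n, n, f, f, u, n, n)
  "funnfuu" → prefix "funnf" already present; 2 new (u, u)
  "funnfnfnf" → prefix "funnf" already present; 4 new (n, f, n, f)
  "funnfnfn" → prefix "funnfnfn" already present; 0 new (none)
  "funnfn" → prefix "funnfn" already present; 0 new (none)
  "funnff" → prefix "funnff" already present; 0 new (none)
  "funnfnu" → prefix "funnfn" already present; 1 new (u)
  "funnffffn" → prefix "funnff" already present; 3 new (f, f, n)
  "funnfufunff" → prefix "funnfu" already present; 5 new (f, u, n, f, f)
  "funnfunf" → prefix "funnfu" already present; 2 new (n, f)
  "funnfnn" → prefix "funnfn" already present; 1 new (n)
  "funnfff" → prefix "funnfff" already present; 0 new (none)
  "funnffuun" → prefix "funnffu" already present; 2 new (u, n)
Total nodes = 9 + 2 + 4 + 0 + 0 + 0 + 1 + 3 + 5 + 2 + 1 + 0 + 2 = 29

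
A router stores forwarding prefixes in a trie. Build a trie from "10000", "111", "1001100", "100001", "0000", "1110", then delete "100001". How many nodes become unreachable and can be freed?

1

After clearing the end-marker at "100001", prune upward until reaching a node still needed by another word.
The suffix "1" (1 node) is used only by "100001"; "10000" is itself a stored word, so pruning stops there.
Nodes removed: 1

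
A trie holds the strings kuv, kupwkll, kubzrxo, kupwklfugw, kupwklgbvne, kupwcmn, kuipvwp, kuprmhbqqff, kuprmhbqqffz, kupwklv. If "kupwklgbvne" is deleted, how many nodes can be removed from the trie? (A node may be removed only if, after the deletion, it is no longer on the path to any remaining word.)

A node on "kupwklgbvne"'s path can go only if nothing else ends at it or branches off below it.
The suffix "gbvne" (5 nodes) is used only by "kupwklgbvne"; the node for "kupwkl" still has the child "l", so pruning stops there.
Nodes removed: 5

5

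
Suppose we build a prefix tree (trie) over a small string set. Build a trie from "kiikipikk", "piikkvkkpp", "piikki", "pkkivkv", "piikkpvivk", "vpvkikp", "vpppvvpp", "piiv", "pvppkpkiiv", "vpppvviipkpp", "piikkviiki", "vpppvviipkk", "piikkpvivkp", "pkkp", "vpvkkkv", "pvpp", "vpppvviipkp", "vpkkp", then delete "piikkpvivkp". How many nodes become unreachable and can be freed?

A node on "piikkpvivkp"'s path can go only if nothing else ends at it or branches off below it.
The suffix "p" (1 node) is used only by "piikkpvivkp"; "piikkpvivk" is itself a stored word, so pruning stops there.
Nodes removed: 1

1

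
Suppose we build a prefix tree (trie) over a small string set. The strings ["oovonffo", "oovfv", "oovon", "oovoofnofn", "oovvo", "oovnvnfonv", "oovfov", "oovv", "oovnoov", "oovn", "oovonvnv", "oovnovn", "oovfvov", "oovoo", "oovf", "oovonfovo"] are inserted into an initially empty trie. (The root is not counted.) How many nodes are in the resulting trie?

Count nodes per top-level branch (shared prefixes stored once):
  'o'-branch (oovf, oovfov, oovfv, oovfvov, oovn, oovnoov, oovnovn, oovnvnfonv, oovon, oovonffo, oovonfovo, oovonvnv, oovoo, oovoofnofn, oovv, oovvo): 40 nodes
Sum: 40

40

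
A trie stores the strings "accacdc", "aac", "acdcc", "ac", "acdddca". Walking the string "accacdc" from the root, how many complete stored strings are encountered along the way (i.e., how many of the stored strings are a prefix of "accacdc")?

Check each prefix of "accacdc" against the stored set — each match is an end-marker on the path.
Prefixes of the query that are stored words: "ac", "accacdc"
Count: 2

2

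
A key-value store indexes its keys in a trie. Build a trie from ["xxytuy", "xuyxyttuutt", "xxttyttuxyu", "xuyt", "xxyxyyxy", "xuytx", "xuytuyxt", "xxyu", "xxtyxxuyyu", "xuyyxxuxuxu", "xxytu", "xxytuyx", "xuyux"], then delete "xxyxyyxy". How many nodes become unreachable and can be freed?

5

Walk "xxyxyyxy" from the leaf back toward the root, removing each node that no remaining word uses.
The suffix "xyyxy" (5 nodes) is used only by "xxyxyyxy"; the node for "xxy" still has the child "t", so pruning stops there.
Nodes removed: 5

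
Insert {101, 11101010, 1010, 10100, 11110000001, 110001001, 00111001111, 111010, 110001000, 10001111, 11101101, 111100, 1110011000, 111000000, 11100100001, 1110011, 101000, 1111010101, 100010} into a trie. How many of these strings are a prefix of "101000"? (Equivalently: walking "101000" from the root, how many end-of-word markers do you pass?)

Check each prefix of "101000" against the stored set — each match is an end-marker on the path.
Prefixes of the query that are stored words: "101", "1010", "10100", "101000"
Count: 4

4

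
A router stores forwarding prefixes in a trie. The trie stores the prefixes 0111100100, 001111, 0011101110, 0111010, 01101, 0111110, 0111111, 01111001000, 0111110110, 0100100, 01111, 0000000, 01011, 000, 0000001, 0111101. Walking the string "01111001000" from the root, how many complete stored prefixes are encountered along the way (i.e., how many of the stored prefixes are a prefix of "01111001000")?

Traverse "01111001000" character by character; count nodes along the way that are marked as word ends.
Prefixes of the query that are stored words: "01111", "0111100100", "01111001000"
Count: 3

3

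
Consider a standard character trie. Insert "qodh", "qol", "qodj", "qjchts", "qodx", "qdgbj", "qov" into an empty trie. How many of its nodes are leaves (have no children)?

7

Leaves are exactly the stored words that no other stored word extends.
Those words: "qdgbj", "qjchts", "qodh", "qodj", "qodx", "qol", "qov"
Leaf count: 7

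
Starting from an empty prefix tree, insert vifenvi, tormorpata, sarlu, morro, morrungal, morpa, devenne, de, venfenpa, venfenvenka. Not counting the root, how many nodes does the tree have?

53

Trace insertions, counting only characters that open a new branch:
  "vifenvi" → 7 new (v, i, f, e, n, v, i)
  "tormorpata" → 10 new (t, o, r, m, o, r, p, a, t, a)
  "sarlu" → 5 new (s, a, r, l, u)
  "morro" → 5 new (m, o, r, r, o)
  "morrungal" → prefix "morr" already present; 5 new (u, n, g, a, l)
  "morpa" → prefix "mor" already present; 2 new (p, a)
  "devenne" → 7 new (d, e, v, e, n, n, e)
  "de" → prefix "de" already present; 0 new (none)
  "venfenpa" → prefix "v" already present; 7 new (e, n, f, e, n, p, a)
  "venfenvenka" → prefix "venfen" already present; 5 new (v, e, n, k, a)
Total nodes = 7 + 10 + 5 + 5 + 5 + 2 + 7 + 0 + 7 + 5 = 53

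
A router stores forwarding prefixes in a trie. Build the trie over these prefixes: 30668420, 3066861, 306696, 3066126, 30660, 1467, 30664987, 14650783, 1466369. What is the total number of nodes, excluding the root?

33

Trie structure (* marks end of a word):
(root)
├─ 1
│  └─ 4
│     └─ 6
│        ├─ 5
│        │  └─ 0
│        │     └─ 7
│        │        └─ 8
│        │           └─ 3 *
│        ├─ 6
│        │  └─ 3
│        │     └─ 6
│        │        └─ 9 *
│        └─ 7 *
└─ 3
   └─ 0
      └─ 6
         └─ 6
            ├─ 0 *
            ├─ 1
            │  └─ 2
            │     └─ 6 *
            ├─ 4
            │  └─ 9
            │     └─ 8
            │        └─ 7 *
            ├─ 8
            │  ├─ 4
            │  │  └─ 2
            │  │     └─ 0 *
            │  └─ 6
            │     └─ 1 *
            └─ 9
               └─ 6 *
Counting every labelled node above: 33.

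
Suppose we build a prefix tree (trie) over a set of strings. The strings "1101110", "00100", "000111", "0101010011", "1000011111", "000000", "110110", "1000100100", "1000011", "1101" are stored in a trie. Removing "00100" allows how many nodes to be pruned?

After clearing the end-marker at "00100", prune upward until reaching a node still needed by another word.
The suffix "100" (3 nodes) is used only by "00100"; the node for "00" still has the child "0", so pruning stops there.
Nodes removed: 3

3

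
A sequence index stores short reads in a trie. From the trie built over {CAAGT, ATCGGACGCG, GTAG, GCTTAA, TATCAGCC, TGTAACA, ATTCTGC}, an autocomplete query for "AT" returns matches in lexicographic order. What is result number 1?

DFS of the "AT" subtree visits, in order: "ATCGGACGCG", "ATTCTGC"
The 1st is ATCGGACGCG.

ATCGGACGCG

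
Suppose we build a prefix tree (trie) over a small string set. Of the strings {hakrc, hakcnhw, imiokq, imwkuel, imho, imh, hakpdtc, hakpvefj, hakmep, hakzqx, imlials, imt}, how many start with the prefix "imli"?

1

Filter for entries beginning with "imli":
Words under "imli": imlials
Count: 1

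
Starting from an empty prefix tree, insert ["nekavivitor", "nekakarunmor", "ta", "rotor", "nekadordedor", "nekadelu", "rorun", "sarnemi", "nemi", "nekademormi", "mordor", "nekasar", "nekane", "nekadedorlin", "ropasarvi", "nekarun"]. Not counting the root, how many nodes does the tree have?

Insert word by word; a character creates a node only if that edge doesn't already exist:
  "nekavivitor" → 11 new (n, e, k, a, v, i, v, i, t, o, r)
  "nekakarunmor" → prefix "neka" already present; 8 new (k, a, r, u, n, m, o, r)
  "ta" → 2 new (t, a)
  "rotor" → 5 new (r, o, t, o, r)
  "nekadordedor" → prefix "neka" already present; 8 new (d, o, r, d, e, d, o, r)
  "nekadelu" → prefix "nekad" already present; 3 new (e, l, u)
  "rorun" → prefix "ro" already present; 3 new (r, u, n)
  "sarnemi" → 7 new (s, a, r, n, e, m, i)
  "nemi" → prefix "ne" already present; 2 new (m, i)
  "nekademormi" → prefix "nekade" already present; 5 new (m, o, r, m, i)
  "mordor" → 6 new (m, o, r, d, o, r)
  "nekasar" → prefix "neka" already present; 3 new (s, a, r)
  "nekane" → prefix "neka" already present; 2 new (n, e)
  "nekadedorlin" → prefix "nekade" already present; 6 new (d, o, r, l, i, n)
  "ropasarvi" → prefix "ro" already present; 7 new (p, a, s, a, r, v, i)
  "nekarun" → prefix "neka" already present; 3 new (r, u, n)
Total nodes = 11 + 8 + 2 + 5 + 8 + 3 + 3 + 7 + 2 + 5 + 6 + 3 + 2 + 6 + 7 + 3 = 81

81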